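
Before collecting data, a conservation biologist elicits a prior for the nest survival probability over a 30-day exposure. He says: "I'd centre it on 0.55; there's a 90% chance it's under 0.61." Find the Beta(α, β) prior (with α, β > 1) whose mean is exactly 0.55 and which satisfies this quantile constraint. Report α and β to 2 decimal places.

With mean 0.55 fixed, write α = 0.55s, β = 0.45s where s = α+β.
Need P(θ < 0.61) = 0.9 under Beta(0.55s, 0.45s). Normal approximation: (q−m)/√(m(1−m)/s) ≈ z_{0.9} = 1.28, so s ≈ 0.55·0.45·(1.28)²/(0.61−0.55)² = 112.9.
At s = 112.9: P(θ<0.61) ≈ 0.901. Adjusting to match 0.9 gives s ≈ 111.85.
So α = 0.55·111.85 ≈ 61.52, β = 0.45·111.85 ≈ 50.33.

α ≈ 61.52, β ≈ 50.33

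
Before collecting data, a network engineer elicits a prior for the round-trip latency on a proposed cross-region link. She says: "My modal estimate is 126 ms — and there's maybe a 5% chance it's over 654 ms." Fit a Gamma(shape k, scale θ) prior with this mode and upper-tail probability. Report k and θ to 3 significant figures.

Gamma(k,θ) with k>1 has mode (k−1)θ, so θ = 126/(k−1).
Need P(X < 654) = 0.95 with θ tied to k this way. Start at k = 2, θ = 126: P(X<654) ≈ 0.966.
Too high — lower k to spread out. Iterating converges to k ≈ 1.87.
Then θ = 126/(1.87−1) ≈ 144.

k ≈ 1.87, θ ≈ 144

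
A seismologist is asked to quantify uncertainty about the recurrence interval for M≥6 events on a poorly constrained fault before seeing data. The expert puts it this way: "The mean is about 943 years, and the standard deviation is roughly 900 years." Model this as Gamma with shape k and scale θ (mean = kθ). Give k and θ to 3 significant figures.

k ≈ 1.1, θ ≈ 859

For Gamma(k, scale θ): mean = kθ, variance = kθ², so CV = 1/√k.
CV = SD/mean = 900/943 = 0.9544, hence k = 1/CV² = 1.1.
Then θ = mean/k = 943/1.1 = 859.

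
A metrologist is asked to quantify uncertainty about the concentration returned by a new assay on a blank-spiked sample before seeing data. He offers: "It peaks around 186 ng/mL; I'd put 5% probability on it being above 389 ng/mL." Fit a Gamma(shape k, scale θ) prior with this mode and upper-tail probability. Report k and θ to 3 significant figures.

k ≈ 6.07, θ ≈ 36.7

Gamma(k,θ) with k>1 has mode (k−1)θ, so θ = 186/(k−1).
Need P(X < 389) = 0.95 with θ tied to k this way. Start at k = 2, θ = 186: P(X<389) ≈ 0.618.
Too low — raise k to concentrate. Iterating converges to k ≈ 6.07.
Then θ = 186/(6.07−1) ≈ 36.7.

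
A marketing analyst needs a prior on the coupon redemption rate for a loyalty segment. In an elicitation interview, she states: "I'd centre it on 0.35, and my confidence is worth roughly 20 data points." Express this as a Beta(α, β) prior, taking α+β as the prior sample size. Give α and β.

α = 7, β = 13

Under the effective-sample-size interpretation, Beta(α, β) has prior mean α/(α+β) and prior sample size α+β.
So α+β = 20 and α/(α+β) = 0.35, giving α = 0.35·20 = 7 and β = 20 − 7 = 13.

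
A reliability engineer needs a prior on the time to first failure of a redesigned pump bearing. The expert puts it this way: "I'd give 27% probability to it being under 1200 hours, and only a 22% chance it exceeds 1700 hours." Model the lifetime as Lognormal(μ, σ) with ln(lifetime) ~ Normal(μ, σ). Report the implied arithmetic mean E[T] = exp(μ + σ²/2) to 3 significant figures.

If T ~ Lognormal(μ,σ) then ln T ~ Normal(μ,σ), so the p-quantile of ln T is μ + z_p·σ.
ln(1200) = 7.09 and ln(1700) = 7.438; z_{0.27} = -0.6128, z_{0.78} = 0.7722.
σ = (7.438 − 7.09)/(0.7722 − (-0.6128)) = 0.251.
μ = 7.09 − (-0.6128)·0.251 = 7.244.
E[T] = exp(μ + σ²/2) = exp(7.244 + 0.0316) = 1440 hours.

E[T] ≈ 1440 hours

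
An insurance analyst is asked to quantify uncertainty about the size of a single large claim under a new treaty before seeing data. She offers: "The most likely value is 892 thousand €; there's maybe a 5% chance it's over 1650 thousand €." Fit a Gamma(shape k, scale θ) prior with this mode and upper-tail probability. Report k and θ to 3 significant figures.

k ≈ 8.36, θ ≈ 121

Gamma(k,θ) with k>1 has mode (k−1)θ, so θ = 892/(k−1).
Need P(X < 1650) = 0.95 with θ tied to k this way. Start at k = 2, θ = 892: P(X<1650) ≈ 0.552.
Too low — raise k to concentrate. Iterating converges to k ≈ 8.36.
Then θ = 892/(8.36−1) ≈ 121.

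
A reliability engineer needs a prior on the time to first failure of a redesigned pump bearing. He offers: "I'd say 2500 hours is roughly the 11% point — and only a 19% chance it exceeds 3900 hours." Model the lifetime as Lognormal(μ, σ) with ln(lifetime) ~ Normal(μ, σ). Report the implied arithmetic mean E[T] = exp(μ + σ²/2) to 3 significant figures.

E[T] ≈ 3310 hours

If T ~ Lognormal(μ,σ) then ln T ~ Normal(μ,σ), so the p-quantile of ln T is μ + z_p·σ.
ln(2500) = 7.824 and ln(3900) = 8.269; z_{0.11} = -1.227, z_{0.81} = 0.8779.
σ = (8.269 − 7.824)/(0.8779 − (-1.227)) = 0.211.
μ = 7.824 − (-1.227)·0.211 = 8.083.
E[T] = exp(μ + σ²/2) = exp(8.083 + 0.0223) = 3310 hours.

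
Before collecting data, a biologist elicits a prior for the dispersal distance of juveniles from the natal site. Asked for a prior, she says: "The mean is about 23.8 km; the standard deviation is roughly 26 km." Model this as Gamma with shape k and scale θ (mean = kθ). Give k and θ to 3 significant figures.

For Gamma(k, scale θ): mean = kθ, variance = kθ², so CV = 1/√k.
CV = SD/mean = 26/23.8 = 1.092, hence k = 1/CV² = 0.838.
Then θ = mean/k = 23.8/0.838 = 28.4.

k ≈ 0.838, θ ≈ 28.4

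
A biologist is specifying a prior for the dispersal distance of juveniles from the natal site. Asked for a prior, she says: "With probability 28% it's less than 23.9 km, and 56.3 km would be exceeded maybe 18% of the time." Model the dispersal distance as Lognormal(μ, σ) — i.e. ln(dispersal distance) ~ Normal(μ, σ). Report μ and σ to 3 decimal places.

If T ~ Lognormal(μ,σ) then ln T ~ Normal(μ,σ), so the p-quantile of ln T is μ + z_p·σ.
ln(23.9) = 3.174 and ln(56.3) = 4.031; z_{0.28} = -0.5828, z_{0.82} = 0.9154.
σ = (4.031 − 3.174)/(0.9154 − (-0.5828)) = 0.572.
μ = 3.174 − (-0.5828)·0.572 = 3.507.

μ ≈ 3.507, σ ≈ 0.572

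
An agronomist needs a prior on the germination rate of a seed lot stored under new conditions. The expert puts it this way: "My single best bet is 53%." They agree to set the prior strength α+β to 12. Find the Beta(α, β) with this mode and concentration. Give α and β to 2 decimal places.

α = 6.30, β = 5.70

For α,β > 1 the Beta mode is (α−1)/(α+β−2). With α+β = 12, the mode is (α−1)/10.
Set (α−1)/10 = 0.53 → α = 1 + 0.53·10 = 6.30.
β = 12 − α = 5.70.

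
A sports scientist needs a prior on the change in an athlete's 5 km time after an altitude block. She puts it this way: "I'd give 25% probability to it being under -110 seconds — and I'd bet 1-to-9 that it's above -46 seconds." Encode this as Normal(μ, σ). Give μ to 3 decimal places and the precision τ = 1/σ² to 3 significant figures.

For Normal(μ,σ), the p-quantile is μ + z_p·σ. Here z_{0.25} = -0.6745, z_{0.9} = 1.282.
So -110 = μ − 0.6745σ and -46 = μ + 1.282σ.
Subtracting: σ = (-46 − -110)/(1.282 − (-0.6745)) = 32.719.
Then μ = -110 − (-0.6745)·32.719 = -87.931.
Precision τ = 1/σ² = 1/32.72² = 0.000934.

μ = -87.931, τ = 0.000934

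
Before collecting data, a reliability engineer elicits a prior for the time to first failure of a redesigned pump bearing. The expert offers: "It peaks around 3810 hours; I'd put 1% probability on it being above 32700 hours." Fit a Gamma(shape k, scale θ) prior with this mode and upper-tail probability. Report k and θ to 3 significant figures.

k ≈ 1.71, θ ≈ 5370

Gamma(k,θ) with k>1 has mode (k−1)θ, so θ = 3810/(k−1).
Need P(X < 32700) = 0.99 with θ tied to k this way. Start at k = 2, θ = 3810: P(X<32700) ≈ 0.998.
Too high — lower k to spread out. Iterating converges to k ≈ 1.71.
Then θ = 3810/(1.71−1) ≈ 5370.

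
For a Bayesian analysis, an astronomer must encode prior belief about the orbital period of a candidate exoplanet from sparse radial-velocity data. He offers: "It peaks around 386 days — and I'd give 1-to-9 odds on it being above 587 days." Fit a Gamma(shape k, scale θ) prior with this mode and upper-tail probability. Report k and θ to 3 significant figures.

k ≈ 11.6, θ ≈ 36.4

Gamma(k,θ) with k>1 has mode (k−1)θ, so θ = 386/(k−1).
Need P(X < 587) = 0.9 with θ tied to k this way. Start at k = 2, θ = 386: P(X<587) ≈ 0.449.
Too low — raise k to concentrate. Iterating converges to k ≈ 11.6.
Then θ = 386/(11.6−1) ≈ 36.4.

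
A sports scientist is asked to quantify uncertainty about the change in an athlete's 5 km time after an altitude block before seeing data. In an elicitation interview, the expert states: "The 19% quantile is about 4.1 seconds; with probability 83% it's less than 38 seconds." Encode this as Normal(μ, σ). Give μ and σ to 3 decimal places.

μ = 20.344, σ = 18.504

For Normal(μ,σ), the p-quantile is μ + z_p·σ. Here z_{0.19} = -0.8779, z_{0.83} = 0.9542.
So 4.1 = μ − 0.8779σ and 38 = μ + 0.9542σ.
Subtracting: σ = (38 − 4.1)/(0.9542 − (-0.8779)) = 18.504.
Then μ = 4.1 − (-0.8779)·18.504 = 20.344.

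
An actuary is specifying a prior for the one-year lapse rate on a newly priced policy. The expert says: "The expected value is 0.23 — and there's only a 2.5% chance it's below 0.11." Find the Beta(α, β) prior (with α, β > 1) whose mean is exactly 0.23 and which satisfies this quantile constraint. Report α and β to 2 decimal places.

With mean 0.23 fixed, write α = 0.23s, β = 0.77s where s = α+β.
Need P(θ < 0.11) = 0.025 under Beta(0.23s, 0.77s). Normal approximation: (q−m)/√(m(1−m)/s) ≈ z_{0.025} = -1.96, so s ≈ 0.23·0.77·(-1.96)²/(0.11−0.23)² = 47.2.
At s = 47.2: P(θ<0.11) ≈ 0.012. Adjusting to match 0.025 gives s ≈ 36.06.
So α = 0.23·36.06 ≈ 8.29, β = 0.77·36.06 ≈ 27.77.

α ≈ 8.29, β ≈ 27.77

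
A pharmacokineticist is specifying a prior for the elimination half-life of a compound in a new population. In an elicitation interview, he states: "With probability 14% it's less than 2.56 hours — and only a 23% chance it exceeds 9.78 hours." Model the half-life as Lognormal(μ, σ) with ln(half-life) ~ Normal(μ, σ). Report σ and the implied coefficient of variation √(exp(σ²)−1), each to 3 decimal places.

If T ~ Lognormal(μ,σ) then ln T ~ Normal(μ,σ), so the p-quantile of ln T is μ + z_p·σ.
ln(2.56) = 0.94 and ln(9.78) = 2.28; z_{0.14} = -1.08, z_{0.77} = 0.7388.
σ = (2.28 − 0.94)/(0.7388 − (-1.08)) = 0.737.
μ = 0.94 − (-1.08)·0.737 = 1.736.
CV = √(exp(σ²)−1) = √(exp(0.5429)−1) = 0.849.

σ ≈ 0.737, CV ≈ 0.849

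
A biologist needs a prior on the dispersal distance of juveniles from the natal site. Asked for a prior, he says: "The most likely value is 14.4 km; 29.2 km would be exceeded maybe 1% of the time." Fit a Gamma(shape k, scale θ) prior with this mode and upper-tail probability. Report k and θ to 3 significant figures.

Gamma(k,θ) with k>1 has mode (k−1)θ, so θ = 14.4/(k−1).
Need P(X < 29.2) = 0.99 with θ tied to k this way. Start at k = 2, θ = 14.4: P(X<29.2) ≈ 0.601.
Too low — raise k to concentrate. Iterating converges to k ≈ 10.8.
Then θ = 14.4/(10.8−1) ≈ 1.47.

k ≈ 10.8, θ ≈ 1.47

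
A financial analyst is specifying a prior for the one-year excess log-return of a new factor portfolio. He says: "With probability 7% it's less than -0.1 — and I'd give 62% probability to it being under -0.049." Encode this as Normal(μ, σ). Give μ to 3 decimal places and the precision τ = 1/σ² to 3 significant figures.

For Normal(μ,σ), the p-quantile is μ + z_p·σ. Here z_{0.07} = -1.476, z_{0.62} = 0.3055.
So -0.1 = μ − 1.476σ and -0.049 = μ + 0.3055σ.
Subtracting: σ = (-0.049 − -0.1)/(0.3055 − (-1.476)) = 0.029.
Then μ = -0.1 − (-1.476)·0.029 = -0.058.
Precision τ = 1/σ² = 1/0.02863² = 1220.

μ = -0.058, τ = 1220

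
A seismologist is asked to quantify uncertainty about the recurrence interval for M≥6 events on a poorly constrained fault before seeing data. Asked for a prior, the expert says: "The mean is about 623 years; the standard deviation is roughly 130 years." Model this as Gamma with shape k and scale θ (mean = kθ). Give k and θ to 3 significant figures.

k ≈ 23, θ ≈ 27.1

For Gamma(k, scale θ): mean = kθ, variance = kθ², so CV = 1/√k.
CV = SD/mean = 130/623 = 0.2087, hence k = 1/CV² = 23.
Then θ = mean/k = 623/23 = 27.1.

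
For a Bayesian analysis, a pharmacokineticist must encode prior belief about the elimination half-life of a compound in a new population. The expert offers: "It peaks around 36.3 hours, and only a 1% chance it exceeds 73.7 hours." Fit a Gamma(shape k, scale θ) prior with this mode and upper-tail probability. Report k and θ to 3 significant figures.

k ≈ 10.8, θ ≈ 3.72

Gamma(k,θ) with k>1 has mode (k−1)θ, so θ = 36.3/(k−1).
Need P(X < 73.7) = 0.99 with θ tied to k this way. Start at k = 2, θ = 36.3: P(X<73.7) ≈ 0.602.
Too low — raise k to concentrate. Iterating converges to k ≈ 10.8.
Then θ = 36.3/(10.8−1) ≈ 3.72.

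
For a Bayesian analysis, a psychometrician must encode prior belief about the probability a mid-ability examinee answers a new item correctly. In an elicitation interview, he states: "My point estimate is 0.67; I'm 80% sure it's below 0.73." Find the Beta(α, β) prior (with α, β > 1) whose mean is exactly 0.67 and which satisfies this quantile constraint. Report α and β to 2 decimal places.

α ≈ 29.83, β ≈ 14.69

With mean 0.67 fixed, write α = 0.67s, β = 0.33s where s = α+β.
Need P(θ < 0.73) = 0.8 under Beta(0.67s, 0.33s). Normal approximation: (q−m)/√(m(1−m)/s) ≈ z_{0.8} = 0.842, so s ≈ 0.67·0.33·(0.842)²/(0.73−0.67)² = 43.5.
At s = 43.5: P(θ<0.73) ≈ 0.797. Adjusting to match 0.8 gives s ≈ 44.52.
So α = 0.67·44.52 ≈ 29.83, β = 0.33·44.52 ≈ 14.69.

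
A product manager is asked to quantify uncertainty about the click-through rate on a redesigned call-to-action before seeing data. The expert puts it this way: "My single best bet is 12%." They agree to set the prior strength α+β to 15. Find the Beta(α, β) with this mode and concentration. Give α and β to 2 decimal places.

α = 2.56, β = 12.44

For α,β > 1 the Beta mode is (α−1)/(α+β−2). With α+β = 15, the mode is (α−1)/13.
Set (α−1)/13 = 0.12 → α = 1 + 0.12·13 = 2.56.
β = 15 − α = 12.44.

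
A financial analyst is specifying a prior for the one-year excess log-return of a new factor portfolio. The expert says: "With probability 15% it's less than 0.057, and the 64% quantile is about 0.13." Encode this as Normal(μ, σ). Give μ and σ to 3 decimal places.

The p-quantile of Normal(μ,σ) is μ + z_p·σ, with z_{0.15} = -1.036 and z_{0.64} = 0.3585.
Eliminate σ: μ = (z₂·x₁ − z₁·x₂)/(z₂ − z₁) = (0.3585·0.057 − (-1.036)·0.13)/1.395 = 0.111.
Then σ = (x₂ − x₁)/(z₂ − z₁) = (0.13 − 0.057)/1.395 = 0.052.

μ = 0.111, σ = 0.052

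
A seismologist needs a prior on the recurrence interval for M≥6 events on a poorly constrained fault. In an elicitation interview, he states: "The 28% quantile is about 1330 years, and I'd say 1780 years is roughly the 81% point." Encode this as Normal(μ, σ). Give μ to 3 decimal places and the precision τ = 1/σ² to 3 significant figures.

μ = 1509.552, τ = 1.05e-05

The p-quantile of Normal(μ,σ) is μ + z_p·σ, with z_{0.28} = -0.5828 and z_{0.81} = 0.8779.
Eliminate σ: μ = (z₂·x₁ − z₁·x₂)/(z₂ − z₁) = (0.8779·1330 − (-0.5828)·1780)/1.461 = 1509.552.
Then σ = (x₂ − x₁)/(z₂ − z₁) = (1780 − 1330)/1.461 = 308.064.
Precision τ = 1/σ² = 1/308.1² = 1.05e-05.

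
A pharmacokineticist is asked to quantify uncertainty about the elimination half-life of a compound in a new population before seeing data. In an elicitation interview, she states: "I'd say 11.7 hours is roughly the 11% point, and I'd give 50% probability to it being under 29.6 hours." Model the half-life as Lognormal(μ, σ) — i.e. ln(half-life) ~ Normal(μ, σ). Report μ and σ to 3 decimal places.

μ ≈ 3.388, σ ≈ 0.757

If T ~ Lognormal(μ,σ) then ln T ~ Normal(μ,σ), so the p-quantile of ln T is μ + z_p·σ.
ln(11.7) = 2.46 and ln(29.6) = 3.388; z_{0.11} = -1.227, z_{0.5} = 0.
σ = (3.388 − 2.46)/(0 − (-1.227)) = 0.757.
μ = 2.46 − (-1.227)·0.757 = 3.388.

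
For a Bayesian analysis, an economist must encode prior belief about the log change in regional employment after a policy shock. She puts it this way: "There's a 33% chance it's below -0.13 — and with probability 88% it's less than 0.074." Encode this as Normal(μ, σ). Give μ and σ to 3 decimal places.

μ = -0.074, σ = 0.126

The p-quantile of Normal(μ,σ) is μ + z_p·σ, with z_{0.33} = -0.4399 and z_{0.88} = 1.175.
Eliminate σ: μ = (z₂·x₁ − z₁·x₂)/(z₂ − z₁) = (1.175·-0.13 − (-0.4399)·0.074)/1.615 = -0.074.
Then σ = (x₂ − x₁)/(z₂ − z₁) = (0.074 − -0.13)/1.615 = 0.126.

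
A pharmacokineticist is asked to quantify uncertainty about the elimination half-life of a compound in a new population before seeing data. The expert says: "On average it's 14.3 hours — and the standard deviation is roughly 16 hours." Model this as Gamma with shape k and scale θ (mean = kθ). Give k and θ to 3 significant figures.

For Gamma(k, scale θ): mean = kθ, variance = kθ², so CV = 1/√k.
CV = SD/mean = 16/14.3 = 1.119, hence k = 1/CV² = 0.799.
Then θ = mean/k = 14.3/0.799 = 17.9.

k ≈ 0.799, θ ≈ 17.9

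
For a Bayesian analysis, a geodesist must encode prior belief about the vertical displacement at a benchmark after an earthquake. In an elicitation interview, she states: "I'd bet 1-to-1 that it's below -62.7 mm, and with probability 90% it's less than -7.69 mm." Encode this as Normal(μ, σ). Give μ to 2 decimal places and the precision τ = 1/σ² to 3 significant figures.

The p-quantile of Normal(μ,σ) is μ + z_p·σ, with z_{0.5} = 0 and z_{0.9} = 1.282.
Eliminate σ: μ = (z₂·x₁ − z₁·x₂)/(z₂ − z₁) = (1.282·-62.7 − (0)·-7.69)/1.282 = -62.70.
Then σ = (x₂ − x₁)/(z₂ − z₁) = (-7.69 − -62.7)/1.282 = 42.92.
Precision τ = 1/σ² = 1/42.92² = 0.000543.

μ = -62.70, τ = 0.000543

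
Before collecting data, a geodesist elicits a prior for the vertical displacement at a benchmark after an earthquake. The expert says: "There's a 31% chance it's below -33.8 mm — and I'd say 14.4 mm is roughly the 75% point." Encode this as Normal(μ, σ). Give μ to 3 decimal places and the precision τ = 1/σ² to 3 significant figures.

For Normal(μ,σ), the p-quantile is μ + z_p·σ. Here z_{0.31} = -0.4959, z_{0.75} = 0.6745.
So -33.8 = μ − 0.4959σ and 14.4 = μ + 0.6745σ.
Subtracting: σ = (14.4 − -33.8)/(0.6745 − (-0.4959)) = 41.185.
Then μ = -33.8 − (-0.4959)·41.185 = -13.379.
Precision τ = 1/σ² = 1/41.18² = 0.00059.

μ = -13.379, τ = 0.00059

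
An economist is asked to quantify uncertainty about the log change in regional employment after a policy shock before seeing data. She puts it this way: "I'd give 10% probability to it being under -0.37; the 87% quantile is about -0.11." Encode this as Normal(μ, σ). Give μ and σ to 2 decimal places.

μ = -0.23, σ = 0.11

The p-quantile of Normal(μ,σ) is μ + z_p·σ, with z_{0.1} = -1.282 and z_{0.87} = 1.126.
Eliminate σ: μ = (z₂·x₁ − z₁·x₂)/(z₂ − z₁) = (1.126·-0.37 − (-1.282)·-0.11)/2.408 = -0.23.
Then σ = (x₂ − x₁)/(z₂ − z₁) = (-0.11 − -0.37)/2.408 = 0.11.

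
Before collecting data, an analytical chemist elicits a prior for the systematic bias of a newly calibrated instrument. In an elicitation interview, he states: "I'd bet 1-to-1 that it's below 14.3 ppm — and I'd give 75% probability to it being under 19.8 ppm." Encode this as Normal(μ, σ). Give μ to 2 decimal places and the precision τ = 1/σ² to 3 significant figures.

μ = 14.30, τ = 0.015

The p-quantile of Normal(μ,σ) is μ + z_p·σ, with z_{0.5} = 0 and z_{0.75} = 0.6745.
Eliminate σ: μ = (z₂·x₁ − z₁·x₂)/(z₂ − z₁) = (0.6745·14.3 − (0)·19.8)/0.6745 = 14.30.
Then σ = (x₂ − x₁)/(z₂ − z₁) = (19.8 − 14.3)/0.6745 = 8.15.
Precision τ = 1/σ² = 1/8.154² = 0.015.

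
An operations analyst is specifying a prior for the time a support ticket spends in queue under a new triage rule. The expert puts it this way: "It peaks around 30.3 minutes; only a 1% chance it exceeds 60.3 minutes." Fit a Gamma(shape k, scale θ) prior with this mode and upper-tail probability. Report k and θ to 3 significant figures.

k ≈ 11.4, θ ≈ 2.92

Gamma(k,θ) with k>1 has mode (k−1)θ, so θ = 30.3/(k−1).
Need P(X < 60.3) = 0.99 with θ tied to k this way. Start at k = 2, θ = 30.3: P(X<60.3) ≈ 0.591.
Too low — raise k to concentrate. Iterating converges to k ≈ 11.4.
Then θ = 30.3/(11.4−1) ≈ 2.92.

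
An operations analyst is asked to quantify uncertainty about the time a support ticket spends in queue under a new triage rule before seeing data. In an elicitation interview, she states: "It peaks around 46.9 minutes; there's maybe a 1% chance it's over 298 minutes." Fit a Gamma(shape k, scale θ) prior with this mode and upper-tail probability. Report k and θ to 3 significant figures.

k ≈ 2.06, θ ≈ 44.1

Gamma(k,θ) with k>1 has mode (k−1)θ, so θ = 46.9/(k−1).
Need P(X < 298) = 0.99 with θ tied to k this way. Start at k = 2, θ = 46.9: P(X<298) ≈ 0.987.
Too low — raise k to concentrate. Iterating converges to k ≈ 2.06.
Then θ = 46.9/(2.06−1) ≈ 44.1.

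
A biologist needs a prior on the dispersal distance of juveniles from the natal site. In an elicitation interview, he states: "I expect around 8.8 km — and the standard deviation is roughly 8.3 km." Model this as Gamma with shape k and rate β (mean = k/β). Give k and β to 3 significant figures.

For Gamma(k, rate β): mean = k/β, variance = k/β², so CV = 1/√k.
CV = SD/mean = 8.3/8.8 = 0.9432, hence k = 1/CV² = 1.12.
Then β = k/mean = 1.12/8.8 = 0.128.

k ≈ 1.12, β ≈ 0.128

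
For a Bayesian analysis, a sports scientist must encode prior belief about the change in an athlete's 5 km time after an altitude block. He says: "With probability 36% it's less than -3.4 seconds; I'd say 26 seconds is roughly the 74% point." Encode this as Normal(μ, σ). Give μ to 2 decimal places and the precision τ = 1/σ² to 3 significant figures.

μ = 7.12, τ = 0.00116

For Normal(μ,σ), the p-quantile is μ + z_p·σ. Here z_{0.36} = -0.3585, z_{0.74} = 0.6433.
So -3.4 = μ − 0.3585σ and 26 = μ + 0.6433σ.
Subtracting: σ = (26 − -3.4)/(0.6433 − (-0.3585)) = 29.35.
Then μ = -3.4 − (-0.3585)·29.35 = 7.12.
Precision τ = 1/σ² = 1/29.35² = 0.00116.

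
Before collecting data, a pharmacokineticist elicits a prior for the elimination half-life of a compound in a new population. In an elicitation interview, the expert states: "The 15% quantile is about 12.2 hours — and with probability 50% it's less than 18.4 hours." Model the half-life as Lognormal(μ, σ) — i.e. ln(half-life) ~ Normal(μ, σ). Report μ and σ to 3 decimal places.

If T ~ Lognormal(μ,σ) then ln T ~ Normal(μ,σ), so the p-quantile of ln T is μ + z_p·σ.
ln(12.2) = 2.501 and ln(18.4) = 2.912; z_{0.15} = -1.036, z_{0.5} = 0.
σ = (2.912 − 2.501)/(0 − (-1.036)) = 0.396.
μ = 2.501 − (-1.036)·0.396 = 2.912.

μ ≈ 2.912, σ ≈ 0.396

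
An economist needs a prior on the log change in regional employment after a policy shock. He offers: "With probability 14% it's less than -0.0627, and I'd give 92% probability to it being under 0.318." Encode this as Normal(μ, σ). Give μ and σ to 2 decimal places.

μ = 0.10, σ = 0.15

For Normal(μ,σ), the p-quantile is μ + z_p·σ. Here z_{0.14} = -1.08, z_{0.92} = 1.405.
So -0.0627 = μ − 1.08σ and 0.318 = μ + 1.405σ.
Subtracting: σ = (0.318 − -0.0627)/(1.405 − (-1.08)) = 0.15.
Then μ = -0.0627 − (-1.08)·0.15 = 0.10.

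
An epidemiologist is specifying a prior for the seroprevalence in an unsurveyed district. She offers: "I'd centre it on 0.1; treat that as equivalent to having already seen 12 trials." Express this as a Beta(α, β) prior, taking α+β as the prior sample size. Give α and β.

Under the effective-sample-size interpretation, Beta(α, β) has prior mean α/(α+β) and prior sample size α+β.
So α+β = 12 and α/(α+β) = 0.1, giving α = 0.1·12 = 1.2 and β = 12 − 1.2 = 10.8.

α = 1.2, β = 10.8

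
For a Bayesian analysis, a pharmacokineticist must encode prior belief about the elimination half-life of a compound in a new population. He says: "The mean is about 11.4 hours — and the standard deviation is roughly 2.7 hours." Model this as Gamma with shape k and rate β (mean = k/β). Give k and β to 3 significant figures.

For Gamma(k, rate β): mean = k/β, variance = k/β², so CV = 1/√k.
CV = SD/mean = 2.7/11.4 = 0.2368, hence k = 1/CV² = 17.8.
Then β = k/mean = 17.8/11.4 = 1.56.

k ≈ 17.8, β ≈ 1.56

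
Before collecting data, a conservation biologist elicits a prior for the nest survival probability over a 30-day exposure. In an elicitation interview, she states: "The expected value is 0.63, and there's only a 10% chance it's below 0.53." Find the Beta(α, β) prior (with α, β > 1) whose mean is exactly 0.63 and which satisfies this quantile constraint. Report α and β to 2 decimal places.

With mean 0.63 fixed, write α = 0.63s, β = 0.37s where s = α+β.
Need P(θ < 0.53) = 0.1 under Beta(0.63s, 0.37s). Normal approximation: (q−m)/√(m(1−m)/s) ≈ z_{0.1} = -1.28, so s ≈ 0.63·0.37·(-1.28)²/(0.53−0.63)² = 38.3.
At s = 38.3: P(θ<0.53) ≈ 0.102. Adjusting to match 0.1 gives s ≈ 39.02.
So α = 0.63·39.02 ≈ 24.58, β = 0.37·39.02 ≈ 14.44.

α ≈ 24.58, β ≈ 14.44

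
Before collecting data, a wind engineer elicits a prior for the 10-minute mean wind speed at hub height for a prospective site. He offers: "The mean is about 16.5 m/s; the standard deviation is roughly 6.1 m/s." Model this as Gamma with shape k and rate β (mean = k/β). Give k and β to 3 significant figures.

For Gamma(k, rate β): mean = k/β, variance = k/β², so CV = 1/√k.
CV = SD/mean = 6.1/16.5 = 0.3697, hence k = 1/CV² = 7.32.
Then β = k/mean = 7.32/16.5 = 0.443.

k ≈ 7.32, β ≈ 0.443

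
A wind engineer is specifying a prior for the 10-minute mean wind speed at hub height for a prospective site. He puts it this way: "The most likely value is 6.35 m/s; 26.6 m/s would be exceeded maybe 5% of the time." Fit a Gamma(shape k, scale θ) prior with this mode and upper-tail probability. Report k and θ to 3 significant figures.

k ≈ 2.21, θ ≈ 5.23

Gamma(k,θ) with k>1 has mode (k−1)θ, so θ = 6.35/(k−1).
Need P(X < 26.6) = 0.95 with θ tied to k this way. Start at k = 2, θ = 6.35: P(X<26.6) ≈ 0.921.
Too low — raise k to concentrate. Iterating converges to k ≈ 2.21.
Then θ = 6.35/(2.21−1) ≈ 5.23.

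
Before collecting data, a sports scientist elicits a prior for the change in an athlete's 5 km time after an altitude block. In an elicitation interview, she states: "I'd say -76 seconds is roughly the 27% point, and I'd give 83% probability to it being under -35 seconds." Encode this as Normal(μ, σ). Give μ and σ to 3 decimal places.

μ = -59.966, σ = 26.165

The p-quantile of Normal(μ,σ) is μ + z_p·σ, with z_{0.27} = -0.6128 and z_{0.83} = 0.9542.
Eliminate σ: μ = (z₂·x₁ − z₁·x₂)/(z₂ − z₁) = (0.9542·-76 − (-0.6128)·-35)/1.567 = -59.966.
Then σ = (x₂ − x₁)/(z₂ − z₁) = (-35 − -76)/1.567 = 26.165.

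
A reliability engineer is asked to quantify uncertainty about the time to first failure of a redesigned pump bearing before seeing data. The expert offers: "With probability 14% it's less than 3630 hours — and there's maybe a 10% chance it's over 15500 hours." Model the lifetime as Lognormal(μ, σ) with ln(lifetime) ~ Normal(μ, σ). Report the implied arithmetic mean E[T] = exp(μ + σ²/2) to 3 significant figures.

If T ~ Lognormal(μ,σ) then ln T ~ Normal(μ,σ), so the p-quantile of ln T is μ + z_p·σ.
ln(3630) = 8.197 and ln(15500) = 9.649; z_{0.14} = -1.08, z_{0.9} = 1.282.
σ = (9.649 − 8.197)/(1.282 − (-1.08)) = 0.615.
μ = 8.197 − (-1.08)·0.615 = 8.861.
E[T] = exp(μ + σ²/2) = exp(8.861 + 0.1889) = 8520 hours.

E[T] ≈ 8520 hours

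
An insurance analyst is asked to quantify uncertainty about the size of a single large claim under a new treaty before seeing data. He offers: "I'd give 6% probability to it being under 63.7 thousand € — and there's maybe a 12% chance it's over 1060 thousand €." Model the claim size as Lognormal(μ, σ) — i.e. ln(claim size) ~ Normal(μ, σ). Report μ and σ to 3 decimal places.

μ ≈ 5.756, σ ≈ 1.030

If T ~ Lognormal(μ,σ) then ln T ~ Normal(μ,σ), so the p-quantile of ln T is μ + z_p·σ.
ln(63.7) = 4.154 and ln(1060) = 6.966; z_{0.06} = -1.555, z_{0.88} = 1.175.
σ = (6.966 − 4.154)/(1.175 − (-1.555)) = 1.030.
μ = 4.154 − (-1.555)·1.030 = 5.756.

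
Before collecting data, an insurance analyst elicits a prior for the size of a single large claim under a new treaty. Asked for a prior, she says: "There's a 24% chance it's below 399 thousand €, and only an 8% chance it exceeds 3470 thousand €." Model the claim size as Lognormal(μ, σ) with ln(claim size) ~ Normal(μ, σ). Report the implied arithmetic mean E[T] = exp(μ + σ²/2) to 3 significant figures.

E[T] ≈ 1390 thousand €

If T ~ Lognormal(μ,σ) then ln T ~ Normal(μ,σ), so the p-quantile of ln T is μ + z_p·σ.
ln(399) = 5.989 and ln(3470) = 8.152; z_{0.24} = -0.7063, z_{0.92} = 1.405.
σ = (8.152 − 5.989)/(1.405 − (-0.7063)) = 1.024.
μ = 5.989 − (-0.7063)·1.024 = 6.713.
E[T] = exp(μ + σ²/2) = exp(6.713 + 0.5247) = 1390 thousand €.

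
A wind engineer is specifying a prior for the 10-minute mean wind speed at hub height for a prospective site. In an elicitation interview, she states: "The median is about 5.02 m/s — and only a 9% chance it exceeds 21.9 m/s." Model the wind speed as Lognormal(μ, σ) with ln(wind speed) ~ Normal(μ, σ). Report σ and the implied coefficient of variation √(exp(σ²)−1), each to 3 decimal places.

σ ≈ 1.099, CV ≈ 1.531

If T ~ Lognormal(μ,σ) then ln T ~ Normal(μ,σ), so the p-quantile of ln T is μ + z_p·σ.
ln(5.02) = 1.613 and ln(21.9) = 3.086; z_{0.5} = 0, z_{0.91} = 1.341.
σ = (3.086 − 1.613)/(1.341 − (0)) = 1.099.
μ = 1.613 − (0)·1.099 = 1.613.
CV = √(exp(σ²)−1) = √(exp(1.2071)−1) = 1.531.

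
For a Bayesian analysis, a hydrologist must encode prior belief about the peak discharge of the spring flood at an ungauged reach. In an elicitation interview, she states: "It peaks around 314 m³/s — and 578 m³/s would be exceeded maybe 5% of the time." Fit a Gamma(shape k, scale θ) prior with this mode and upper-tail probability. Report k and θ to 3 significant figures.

k ≈ 8.48, θ ≈ 42

Gamma(k,θ) with k>1 has mode (k−1)θ, so θ = 314/(k−1).
Need P(X < 578) = 0.95 with θ tied to k this way. Start at k = 2, θ = 314: P(X<578) ≈ 0.549.
Too low — raise k to concentrate. Iterating converges to k ≈ 8.48.
Then θ = 314/(8.48−1) ≈ 42.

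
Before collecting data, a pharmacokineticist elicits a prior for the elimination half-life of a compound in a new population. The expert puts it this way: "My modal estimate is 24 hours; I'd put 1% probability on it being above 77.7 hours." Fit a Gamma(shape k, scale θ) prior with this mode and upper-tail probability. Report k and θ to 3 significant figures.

k ≈ 4.2, θ ≈ 7.5

Gamma(k,θ) with k>1 has mode (k−1)θ, so θ = 24/(k−1).
Need P(X < 77.7) = 0.99 with θ tied to k this way. Start at k = 2, θ = 24: P(X<77.7) ≈ 0.834.
Too low — raise k to concentrate. Iterating converges to k ≈ 4.2.
Then θ = 24/(4.2−1) ≈ 7.5.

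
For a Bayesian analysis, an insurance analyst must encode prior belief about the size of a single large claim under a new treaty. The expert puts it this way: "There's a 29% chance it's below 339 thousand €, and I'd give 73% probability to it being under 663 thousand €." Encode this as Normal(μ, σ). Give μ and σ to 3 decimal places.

μ = 492.745, σ = 277.826

The p-quantile of Normal(μ,σ) is μ + z_p·σ, with z_{0.29} = -0.5534 and z_{0.73} = 0.6128.
Eliminate σ: μ = (z₂·x₁ − z₁·x₂)/(z₂ − z₁) = (0.6128·339 − (-0.5534)·663)/1.166 = 492.745.
Then σ = (x₂ − x₁)/(z₂ − z₁) = (663 − 339)/1.166 = 277.826.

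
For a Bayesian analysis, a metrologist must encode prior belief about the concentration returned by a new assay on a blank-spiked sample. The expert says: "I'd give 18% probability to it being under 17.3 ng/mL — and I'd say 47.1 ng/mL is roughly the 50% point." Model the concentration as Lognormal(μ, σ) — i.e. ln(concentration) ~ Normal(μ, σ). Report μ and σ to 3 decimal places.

μ ≈ 3.852, σ ≈ 1.094

If T ~ Lognormal(μ,σ) then ln T ~ Normal(μ,σ), so the p-quantile of ln T is μ + z_p·σ.
ln(17.3) = 2.851 and ln(47.1) = 3.852; z_{0.18} = -0.9154, z_{0.5} = 0.
σ = (3.852 − 2.851)/(0 − (-0.9154)) = 1.094.
μ = 2.851 − (-0.9154)·1.094 = 3.852.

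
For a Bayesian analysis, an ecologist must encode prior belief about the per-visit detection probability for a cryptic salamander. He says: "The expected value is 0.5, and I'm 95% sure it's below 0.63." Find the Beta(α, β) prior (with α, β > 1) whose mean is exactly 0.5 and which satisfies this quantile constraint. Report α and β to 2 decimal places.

With mean 0.5 fixed, write α = 0.5s, β = 0.5s where s = α+β.
Need P(θ < 0.63) = 0.95 under Beta(0.5s, 0.5s). Normal approximation: (q−m)/√(m(1−m)/s) ≈ z_{0.95} = 1.64, so s ≈ 0.5·0.5·(1.64)²/(0.63−0.5)² = 40.0.
At s = 40.0: P(θ<0.63) ≈ 0.952. Adjusting to match 0.95 gives s ≈ 39.15.
So α = 0.5·39.15 ≈ 19.57, β = 0.5·39.15 ≈ 19.57.

α ≈ 19.57, β ≈ 19.57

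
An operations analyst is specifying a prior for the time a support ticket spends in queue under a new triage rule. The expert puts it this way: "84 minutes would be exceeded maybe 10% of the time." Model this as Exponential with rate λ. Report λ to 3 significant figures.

λ ≈ 0.0274

P(T > 84.0) = e^(−λ·84.0) = 0.1, so λ = −ln(0.1)/84.0 = 0.0274.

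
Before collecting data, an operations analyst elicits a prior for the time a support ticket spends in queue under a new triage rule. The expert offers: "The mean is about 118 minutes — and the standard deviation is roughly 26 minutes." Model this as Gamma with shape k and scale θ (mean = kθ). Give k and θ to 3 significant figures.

k ≈ 20.6, θ ≈ 5.73

For Gamma(k, scale θ): mean = kθ, variance = kθ², so CV = 1/√k.
CV = SD/mean = 26/118 = 0.2203, hence k = 1/CV² = 20.6.
Then θ = mean/k = 118/20.6 = 5.73.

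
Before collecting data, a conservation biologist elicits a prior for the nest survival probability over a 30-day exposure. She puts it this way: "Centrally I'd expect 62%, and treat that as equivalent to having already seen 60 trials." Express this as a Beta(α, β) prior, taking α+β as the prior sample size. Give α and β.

α = 37.2, β = 22.8

Under the effective-sample-size interpretation, Beta(α, β) has prior mean α/(α+β) and prior sample size α+β.
So α+β = 60 and α/(α+β) = 0.62, giving α = 0.62·60 = 37.2 and β = 60 − 37.2 = 22.8.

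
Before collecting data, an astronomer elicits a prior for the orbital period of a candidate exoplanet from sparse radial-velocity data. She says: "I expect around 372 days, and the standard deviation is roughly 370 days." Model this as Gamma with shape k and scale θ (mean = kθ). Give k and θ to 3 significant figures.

For Gamma(k, scale θ): mean = kθ, variance = kθ², so CV = 1/√k.
CV = SD/mean = 370/372 = 0.9946, hence k = 1/CV² = 1.01.
Then θ = mean/k = 372/1.01 = 368.

k ≈ 1.01, θ ≈ 368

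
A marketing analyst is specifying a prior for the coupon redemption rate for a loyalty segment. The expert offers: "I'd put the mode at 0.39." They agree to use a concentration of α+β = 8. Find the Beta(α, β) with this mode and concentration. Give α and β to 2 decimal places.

For α,β > 1 the Beta mode is (α−1)/(α+β−2). With α+β = 8, the mode is (α−1)/6.
Set (α−1)/6 = 0.39 → α = 1 + 0.39·6 = 3.34.
β = 8 − α = 4.66.

α = 3.34, β = 4.66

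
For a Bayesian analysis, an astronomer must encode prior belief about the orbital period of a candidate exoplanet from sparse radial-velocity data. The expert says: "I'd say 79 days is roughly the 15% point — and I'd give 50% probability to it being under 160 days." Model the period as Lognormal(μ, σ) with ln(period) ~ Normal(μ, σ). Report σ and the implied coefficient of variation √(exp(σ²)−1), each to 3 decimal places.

If T ~ Lognormal(μ,σ) then ln T ~ Normal(μ,σ), so the p-quantile of ln T is μ + z_p·σ.
ln(79) = 4.369 and ln(160) = 5.075; z_{0.15} = -1.036, z_{0.5} = 0.
σ = (5.075 − 4.369)/(0 − (-1.036)) = 0.681.
μ = 4.369 − (-1.036)·0.681 = 5.075.
CV = √(exp(σ²)−1) = √(exp(0.4636)−1) = 0.768.

σ ≈ 0.681, CV ≈ 0.768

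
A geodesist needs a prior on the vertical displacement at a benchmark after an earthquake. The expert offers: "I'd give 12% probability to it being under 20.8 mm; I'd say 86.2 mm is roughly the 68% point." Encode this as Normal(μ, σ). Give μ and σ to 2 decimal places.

μ = 67.58, σ = 39.81

For Normal(μ,σ), the p-quantile is μ + z_p·σ. Here z_{0.12} = -1.175, z_{0.68} = 0.4677.
So 20.8 = μ − 1.175σ and 86.2 = μ + 0.4677σ.
Subtracting: σ = (86.2 − 20.8)/(0.4677 − (-1.175)) = 39.81.
Then μ = 20.8 − (-1.175)·39.81 = 67.58.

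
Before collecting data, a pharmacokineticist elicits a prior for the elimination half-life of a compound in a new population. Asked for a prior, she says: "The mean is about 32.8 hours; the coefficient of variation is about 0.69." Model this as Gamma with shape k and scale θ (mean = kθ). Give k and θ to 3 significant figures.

For Gamma(k, scale θ): mean = kθ, variance = kθ², so CV = 1/√k.
CV = 0.69, hence k = 1/CV² = 2.1.
Then θ = mean/k = 32.8/2.1 = 15.6.

k ≈ 2.1, θ ≈ 15.6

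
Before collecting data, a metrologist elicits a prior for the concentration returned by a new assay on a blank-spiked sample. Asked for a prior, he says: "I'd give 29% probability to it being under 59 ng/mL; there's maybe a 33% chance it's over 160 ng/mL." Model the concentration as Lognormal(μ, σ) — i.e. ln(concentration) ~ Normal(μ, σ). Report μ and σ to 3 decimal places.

μ ≈ 4.633, σ ≈ 1.004

If T ~ Lognormal(μ,σ) then ln T ~ Normal(μ,σ), so the p-quantile of ln T is μ + z_p·σ.
ln(59) = 4.078 and ln(160) = 5.075; z_{0.29} = -0.5534, z_{0.67} = 0.4399.
σ = (5.075 − 4.078)/(0.4399 − (-0.5534)) = 1.004.
μ = 4.078 − (-0.5534)·1.004 = 4.633.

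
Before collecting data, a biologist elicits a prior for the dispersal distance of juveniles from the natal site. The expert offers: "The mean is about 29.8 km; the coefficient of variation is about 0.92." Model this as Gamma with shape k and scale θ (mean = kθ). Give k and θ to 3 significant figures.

For Gamma(k, scale θ): mean = kθ, variance = kθ², so CV = 1/√k.
CV = 0.92, hence k = 1/CV² = 1.18.
Then θ = mean/k = 29.8/1.18 = 25.2.

k ≈ 1.18, θ ≈ 25.2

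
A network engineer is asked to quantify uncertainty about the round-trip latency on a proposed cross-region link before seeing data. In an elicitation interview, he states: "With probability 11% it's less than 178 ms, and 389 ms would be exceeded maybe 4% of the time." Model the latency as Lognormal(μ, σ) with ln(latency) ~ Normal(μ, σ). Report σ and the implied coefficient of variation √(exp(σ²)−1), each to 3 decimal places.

If T ~ Lognormal(μ,σ) then ln T ~ Normal(μ,σ), so the p-quantile of ln T is μ + z_p·σ.
ln(178) = 5.182 and ln(389) = 5.964; z_{0.11} = -1.227, z_{0.96} = 1.751.
σ = (5.964 − 5.182)/(1.751 − (-1.227)) = 0.263.
μ = 5.182 − (-1.227)·0.263 = 5.504.
CV = √(exp(σ²)−1) = √(exp(0.0690)−1) = 0.267.

σ ≈ 0.263, CV ≈ 0.267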